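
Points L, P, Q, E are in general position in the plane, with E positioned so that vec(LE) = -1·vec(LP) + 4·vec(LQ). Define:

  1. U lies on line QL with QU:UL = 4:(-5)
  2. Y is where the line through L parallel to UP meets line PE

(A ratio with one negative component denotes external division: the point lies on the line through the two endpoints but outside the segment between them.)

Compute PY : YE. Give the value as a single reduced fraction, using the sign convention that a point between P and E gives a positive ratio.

Assign L = (0, 0), P = (1, 0), Q = (0, 1), E = (-1, 4) — the answer is frame-independent, so this choice is without loss of generality.
1. U lies on line QL with QU:UL = 4:(-5) ⇒ U = (0, 5)
2. Y is where the line through L parallel to UP meets line PE ⇒ Y = (-2/3, 10/3)
Y = P + t·(E−P) with t = 5/6, so PY:YE = t:(1−t) = 5/6:1/6

PY:YE = 5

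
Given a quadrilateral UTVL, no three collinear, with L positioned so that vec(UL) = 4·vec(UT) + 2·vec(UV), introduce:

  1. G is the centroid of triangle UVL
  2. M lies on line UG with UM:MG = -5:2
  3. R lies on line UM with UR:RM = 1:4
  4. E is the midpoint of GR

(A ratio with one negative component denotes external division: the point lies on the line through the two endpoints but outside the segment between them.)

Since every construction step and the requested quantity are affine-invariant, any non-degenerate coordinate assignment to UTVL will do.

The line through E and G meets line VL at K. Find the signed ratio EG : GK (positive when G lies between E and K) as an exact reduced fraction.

Work in coordinates with U = (0, 0), T = (1, 0), V = (0, 1), L = (4, 2).
1. G is the centroid of triangle UVL ⇒ G = (4/3, 1)
2. M lies on line UG with UM:MG = -5:2 ⇒ M = (20/9, 5/3)
3. R lies on line UM with UR:RM = 1:4 ⇒ R = (4/9, 1/3)
4. E is the midpoint of GR ⇒ E = (8/9, 2/3)
line EG meets VL at K = (2, 3/2)
G = E + t·(K−E) with t = 2/5, so EG:GK = 2/5:3/5

EG:GK = 2/3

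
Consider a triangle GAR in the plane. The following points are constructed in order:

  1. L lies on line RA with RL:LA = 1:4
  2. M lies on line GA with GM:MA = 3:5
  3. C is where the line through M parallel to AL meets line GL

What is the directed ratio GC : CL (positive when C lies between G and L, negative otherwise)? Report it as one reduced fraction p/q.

Work in coordinates with G = (0, 0), A = (1, 0), R = (0, 1).
1. L lies on line RA with RL:LA = 1:4 ⇒ L = (1/5, 4/5)
2. M lies on line GA with GM:MA = 3:5 ⇒ M = (3/8, 0)
3. C is where the line through M parallel to AL meets line GL ⇒ C = (3/40, 3/10)
C = G + t·(L−G) with t = 3/8, so GC:CL = t:(1−t) = 3/8:5/8

GC:CL = 3/5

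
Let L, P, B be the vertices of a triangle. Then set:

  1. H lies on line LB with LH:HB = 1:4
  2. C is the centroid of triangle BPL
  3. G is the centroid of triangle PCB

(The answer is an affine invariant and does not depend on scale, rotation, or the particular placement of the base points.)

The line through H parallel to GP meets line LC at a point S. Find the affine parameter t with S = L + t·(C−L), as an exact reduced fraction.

t = 1/3

Assign L = (0, 0), P = (1, 0), B = (0, 1) — the answer is frame-independent, so this choice is without loss of generality.
1. H lies on line LB with LH:HB = 1:4 ⇒ H = (0, 1/5)
2. C is the centroid of triangle BPL ⇒ C = (1/3, 1/3)
3. G is the centroid of triangle PCB ⇒ G = (4/9, 4/9)
through H parallel to GP: direction (5/9, -4/9); meets LC at S = (1/9, 1/9)
S = L + t·(C−L) with t = 1/3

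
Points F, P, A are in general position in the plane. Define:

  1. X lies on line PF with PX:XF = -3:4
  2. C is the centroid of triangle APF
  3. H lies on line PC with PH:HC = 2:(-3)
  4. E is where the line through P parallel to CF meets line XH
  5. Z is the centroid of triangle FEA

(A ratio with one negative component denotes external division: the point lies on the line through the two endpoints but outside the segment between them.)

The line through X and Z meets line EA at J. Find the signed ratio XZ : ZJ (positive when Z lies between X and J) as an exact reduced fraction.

Choose coordinates F = (0, 0), P = (1, 0), A = (0, 1).
1. X lies on line PF with PX:XF = -3:4 ⇒ X = (4, 0)
2. C is the centroid of triangle APF ⇒ C = (1/3, 1/3)
3. H lies on line PC with PH:HC = 2:(-3) ⇒ H = (7/3, -2/3)
4. E is where the line through P parallel to CF meets line XH ⇒ E = (-1, -2)
5. Z is the centroid of triangle FEA ⇒ Z = (-1/3, -1/3)
line XZ meets EA at J = (-17/38, -13/38)
Z = X + t·(J−X) with t = 38/39, so XZ:ZJ = 38/39:1/39

XZ:ZJ = 38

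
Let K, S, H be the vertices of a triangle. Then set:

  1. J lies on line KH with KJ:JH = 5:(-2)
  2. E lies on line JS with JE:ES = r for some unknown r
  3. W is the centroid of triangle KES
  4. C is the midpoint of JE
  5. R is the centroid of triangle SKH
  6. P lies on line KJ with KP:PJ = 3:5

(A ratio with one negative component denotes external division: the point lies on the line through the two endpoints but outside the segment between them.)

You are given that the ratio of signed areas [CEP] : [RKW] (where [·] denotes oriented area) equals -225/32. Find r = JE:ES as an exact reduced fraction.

r = 1/2

Set K = (0, 0), S = (1, 0), H = (0, 1); any affine frame gives the same invariant.
1. J lies on line KH with KJ:JH = 5:(-2) ⇒ J = (0, 5/3)
2. With JE:ES = r, write λ = r/(r+1) so E = J + λ·(S−J); E is affine-linear in λ
3. W is the centroid of triangle KES ⇒ W is an affine combination of earlier points and hence also affine-linear in λ
4. C is the midpoint of JE ⇒ C is an affine combination of earlier points and hence also affine-linear in λ
5. R is the centroid of triangle SKH ⇒ R = (1/3, 1/3)
6. P lies on line KJ with KP:PJ = 3:5 ⇒ P = (0, 5/8)
Every point depending on E is an affine combination of E and λ-independent points, so each such coordinate is linear in λ; the λ² term in each signed area is a multiple of (S−J)×(S−J) = 0, so 2·[CEP] and 2·[RKW] are each linear in λ. Evaluating at λ=0 and λ=1:
  2·[CEP] = -25/48·λ,   2·[RKW] = 8/27·λ − 2/27
So [CEP]:[RKW] = (-25/48·λ) / (8/27·λ − 2/27). Setting this equal to -225/32:
  -25/48·λ = -225/32·(8/27·λ − 2/27)  ⇒  λ = 1/3
Then r = λ/(1−λ) = (1/3)/(2/3) = 1/2. Check: with r = 1/2, E = (1/3, 10/9) and [CEP]:[RKW] = -225/32 as required.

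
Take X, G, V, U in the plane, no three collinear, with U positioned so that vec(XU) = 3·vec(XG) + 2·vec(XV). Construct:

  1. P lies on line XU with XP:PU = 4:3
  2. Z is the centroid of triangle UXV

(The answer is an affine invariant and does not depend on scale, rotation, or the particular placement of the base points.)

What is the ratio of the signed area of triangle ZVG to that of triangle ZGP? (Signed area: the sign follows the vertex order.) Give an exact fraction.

[ZVG]:[ZGP] = 7/5

Choose coordinates X = (0, 0), G = (1, 0), V = (0, 1), U = (3, 2).
1. P lies on line XU with XP:PU = 4:3 ⇒ P = (12/7, 8/7)
2. Z is the centroid of triangle UXV ⇒ Z = (1, 1)
2·[ZVG] = 1, 2·[ZGP] = 5/7
[ZVG]:[ZGP] = 1:5/7 = 7/5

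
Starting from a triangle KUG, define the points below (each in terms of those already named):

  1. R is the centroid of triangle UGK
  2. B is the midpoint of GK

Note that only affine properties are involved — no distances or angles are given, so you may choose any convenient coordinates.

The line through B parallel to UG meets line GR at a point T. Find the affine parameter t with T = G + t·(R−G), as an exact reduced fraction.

t = 3/2

Set K = (0, 0), U = (1, 0), G = (0, 1); any affine frame gives the same invariant.
1. R is the centroid of triangle UGK ⇒ R = (1/3, 1/3)
2. B is the midpoint of GK ⇒ B = (0, 1/2)
through B parallel to UG: direction (-1, 1); meets GR at T = (1/2, 0)
T = G + t·(R−G) with t = 3/2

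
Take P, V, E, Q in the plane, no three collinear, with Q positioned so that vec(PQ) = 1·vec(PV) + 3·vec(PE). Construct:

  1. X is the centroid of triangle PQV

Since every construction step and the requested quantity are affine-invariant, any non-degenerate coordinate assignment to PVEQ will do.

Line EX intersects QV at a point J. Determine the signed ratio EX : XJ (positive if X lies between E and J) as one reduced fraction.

Choose coordinates P = (0, 0), V = (1, 0), E = (0, 1), Q = (1, 3).
1. X is the centroid of triangle PQV ⇒ X = (2/3, 1)
line EX meets QV at J = (1, 1)
X = E + t·(J−E) with t = 2/3, so EX:XJ = 2/3:1/3

EX:XJ = 2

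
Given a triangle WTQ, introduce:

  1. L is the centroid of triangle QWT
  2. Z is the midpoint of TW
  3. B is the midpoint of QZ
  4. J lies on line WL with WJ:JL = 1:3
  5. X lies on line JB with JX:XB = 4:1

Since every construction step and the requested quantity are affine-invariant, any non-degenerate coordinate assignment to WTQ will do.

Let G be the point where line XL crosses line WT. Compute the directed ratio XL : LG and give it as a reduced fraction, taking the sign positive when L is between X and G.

XL:LG = 1/4

Assign W = (0, 0), T = (1, 0), Q = (0, 1) — the answer is frame-independent, so this choice is without loss of generality.
1. L is the centroid of triangle QWT ⇒ L = (1/3, 1/3)
2. Z is the midpoint of TW ⇒ Z = (1/2, 0)
3. B is the midpoint of QZ ⇒ B = (1/4, 1/2)
4. J lies on line WL with WJ:JL = 1:3 ⇒ J = (1/12, 1/12)
5. X lies on line JB with JX:XB = 4:1 ⇒ X = (13/60, 5/12)
line XL meets WT at G = (4/5, 0)
L = X + t·(G−X) with t = 1/5, so XL:LG = 1/5:4/5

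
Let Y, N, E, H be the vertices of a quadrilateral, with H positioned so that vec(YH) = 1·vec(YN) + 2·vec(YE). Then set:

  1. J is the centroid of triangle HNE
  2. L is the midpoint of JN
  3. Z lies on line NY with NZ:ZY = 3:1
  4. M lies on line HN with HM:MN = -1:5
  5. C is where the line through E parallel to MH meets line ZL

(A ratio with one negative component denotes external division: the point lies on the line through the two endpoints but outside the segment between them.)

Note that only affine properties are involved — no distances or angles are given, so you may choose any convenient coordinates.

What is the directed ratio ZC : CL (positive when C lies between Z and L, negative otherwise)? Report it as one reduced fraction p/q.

Assign Y = (0, 0), N = (1, 0), E = (0, 1), H = (1, 2) — the answer is frame-independent, so this choice is without loss of generality.
1. J is the centroid of triangle HNE ⇒ J = (2/3, 1)
2. L is the midpoint of JN ⇒ L = (5/6, 1/2)
3. Z lies on line NY with NZ:ZY = 3:1 ⇒ Z = (1/4, 0)
4. M lies on line HN with HM:MN = -1:5 ⇒ M = (1, 5/2)
5. C is where the line through E parallel to MH meets line ZL ⇒ C = (0, -3/14)
C = Z + t·(L−Z) with t = -3/7, so ZC:CL = t:(1−t) = -3/7:10/7

ZC:CL = -3/10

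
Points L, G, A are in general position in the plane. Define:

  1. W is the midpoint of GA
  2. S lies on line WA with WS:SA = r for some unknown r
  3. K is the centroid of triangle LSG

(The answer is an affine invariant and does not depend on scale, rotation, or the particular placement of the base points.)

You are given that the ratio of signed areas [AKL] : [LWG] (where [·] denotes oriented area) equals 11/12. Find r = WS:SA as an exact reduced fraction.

r = 1/3

Work in coordinates with L = (0, 0), G = (1, 0), A = (0, 1).
1. W is the midpoint of GA ⇒ W = (1/2, 1/2)
2. With WS:SA = r, write λ = r/(r+1) so S = W + λ·(A−W); S is affine-linear in λ
3. K is the centroid of triangle LSG ⇒ K is an affine combination of earlier points and hence also affine-linear in λ
Every point depending on S is an affine combination of S and λ-independent points, so each such coordinate is linear in λ; the λ² term in each signed area is a multiple of (A−W)×(A−W) = 0, so 2·[AKL] and 2·[LWG] are each linear in λ. Evaluating at λ=0 and λ=1:
  2·[AKL] = 1/6·λ − 1/2,   2·[LWG] = -1/2
So [AKL]:[LWG] = (1/6·λ − 1/2) / (-1/2). Setting this equal to 11/12:
  1/6·λ − 1/2 = 11/12·(-1/2)  ⇒  λ = 1/4
Then r = λ/(1−λ) = (1/4)/(3/4) = 1/3. Check: with r = 1/3, S = (3/8, 5/8) and [AKL]:[LWG] = 11/12 as required.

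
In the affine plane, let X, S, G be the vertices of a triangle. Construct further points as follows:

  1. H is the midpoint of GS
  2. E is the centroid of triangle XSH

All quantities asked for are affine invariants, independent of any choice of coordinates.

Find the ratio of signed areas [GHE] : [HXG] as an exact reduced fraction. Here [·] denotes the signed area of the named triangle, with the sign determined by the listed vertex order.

Assign X = (0, 0), S = (1, 0), G = (0, 1) — the answer is frame-independent, so this choice is without loss of generality.
1. H is the midpoint of GS ⇒ H = (1/2, 1/2)
2. E is the centroid of triangle XSH ⇒ E = (1/2, 1/6)
2·[GHE] = -1/6, 2·[HXG] = -1/2
[GHE]:[HXG] = -1/6:-1/2 = 1/3

[GHE]:[HXG] = 1/3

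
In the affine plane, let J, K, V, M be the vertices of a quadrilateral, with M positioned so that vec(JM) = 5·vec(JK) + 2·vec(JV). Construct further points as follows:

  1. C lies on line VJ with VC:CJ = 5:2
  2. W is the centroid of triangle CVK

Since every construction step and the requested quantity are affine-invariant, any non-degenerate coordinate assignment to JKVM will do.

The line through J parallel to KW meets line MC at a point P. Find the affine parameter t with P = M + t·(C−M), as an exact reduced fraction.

t = 73/69

Set J = (0, 0), K = (1, 0), V = (0, 1), M = (5, 2); any affine frame gives the same invariant.
1. C lies on line VJ with VC:CJ = 5:2 ⇒ C = (0, 2/7)
2. W is the centroid of triangle CVK ⇒ W = (1/3, 3/7)
through J parallel to KW: direction (-2/3, 3/7); meets MC at P = (-20/69, 30/161)
P = M + t·(C−M) with t = 73/69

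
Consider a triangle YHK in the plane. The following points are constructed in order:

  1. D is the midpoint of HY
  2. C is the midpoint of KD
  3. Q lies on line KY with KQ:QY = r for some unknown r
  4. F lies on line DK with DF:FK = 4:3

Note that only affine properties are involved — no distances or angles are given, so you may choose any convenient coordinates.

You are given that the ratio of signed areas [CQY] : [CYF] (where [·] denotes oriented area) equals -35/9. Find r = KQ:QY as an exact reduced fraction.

r = 4/5

Choose coordinates Y = (0, 0), H = (1, 0), K = (0, 1).
1. D is the midpoint of HY ⇒ D = (1/2, 0)
2. C is the midpoint of KD ⇒ C = (1/4, 1/2)
3. With KQ:QY = r, write λ = r/(r+1) so Q = K + λ·(Y−K); Q is affine-linear in λ
4. F lies on line DK with DF:FK = 4:3 ⇒ F = (3/14, 4/7)
Every point depending on Q is an affine combination of Q and λ-independent points, so each such coordinate is linear in λ; the λ² term in each signed area is a multiple of (Y−K)×(Y−K) = 0, so 2·[CQY] and 2·[CYF] are each linear in λ. Evaluating at λ=0 and λ=1:
  2·[CQY] = -1/4·λ + 1/4,   2·[CYF] = -1/28
So [CQY]:[CYF] = (-1/4·λ + 1/4) / (-1/28). Setting this equal to -35/9:
  -1/4·λ + 1/4 = -35/9·(-1/28)  ⇒  λ = 4/9
Then r = λ/(1−λ) = (4/9)/(5/9) = 4/5. Check: with r = 4/5, Q = (0, 5/9) and [CQY]:[CYF] = -35/9 as required.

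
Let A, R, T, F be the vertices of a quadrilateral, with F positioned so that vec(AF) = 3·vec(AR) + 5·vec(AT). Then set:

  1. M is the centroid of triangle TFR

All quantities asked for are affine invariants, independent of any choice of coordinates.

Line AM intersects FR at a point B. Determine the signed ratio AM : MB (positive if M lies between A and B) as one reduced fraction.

AM:MB = 8/7

Work in coordinates with A = (0, 0), R = (1, 0), T = (0, 1), F = (3, 5).
1. M is the centroid of triangle TFR ⇒ M = (4/3, 2)
line AM meets FR at B = (5/2, 15/4)
M = A + t·(B−A) with t = 8/15, so AM:MB = 8/15:7/15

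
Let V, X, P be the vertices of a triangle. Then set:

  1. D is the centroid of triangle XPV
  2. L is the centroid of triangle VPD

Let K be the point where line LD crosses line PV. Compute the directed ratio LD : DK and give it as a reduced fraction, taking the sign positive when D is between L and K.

LD:DK = -2/3

Assign V = (0, 0), X = (1, 0), P = (0, 1) — the answer is frame-independent, so this choice is without loss of generality.
1. D is the centroid of triangle XPV ⇒ D = (1/3, 1/3)
2. L is the centroid of triangle VPD ⇒ L = (1/9, 4/9)
line LD meets PV at K = (0, 1/2)
D = L + t·(K−L) with t = -2, so LD:DK = -2:3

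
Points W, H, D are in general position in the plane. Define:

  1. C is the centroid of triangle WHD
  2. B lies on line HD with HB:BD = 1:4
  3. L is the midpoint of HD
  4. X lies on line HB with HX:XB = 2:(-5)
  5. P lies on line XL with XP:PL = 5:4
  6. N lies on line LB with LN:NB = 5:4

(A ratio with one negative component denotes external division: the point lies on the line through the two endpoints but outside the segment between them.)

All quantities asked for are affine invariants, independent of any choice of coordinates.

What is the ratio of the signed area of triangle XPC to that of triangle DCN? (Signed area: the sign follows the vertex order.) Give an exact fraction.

[XPC]:[DCN] = 19/36

Assign W = (0, 0), H = (1, 0), D = (0, 1) — the answer is frame-independent, so this choice is without loss of generality.
1. C is the centroid of triangle WHD ⇒ C = (1/3, 1/3)
2. B lies on line HD with HB:BD = 1:4 ⇒ B = (4/5, 1/5)
3. L is the midpoint of HD ⇒ L = (1/2, 1/2)
4. X lies on line HB with HX:XB = 2:(-5) ⇒ X = (17/15, -2/15)
5. P lies on line XL with XP:PL = 5:4 ⇒ P = (211/270, 59/270)
6. N lies on line LB with LN:NB = 5:4 ⇒ N = (2/3, 1/3)
2·[XPC] = 19/162, 2·[DCN] = 2/9
[XPC]:[DCN] = 19/162:2/9 = 19/36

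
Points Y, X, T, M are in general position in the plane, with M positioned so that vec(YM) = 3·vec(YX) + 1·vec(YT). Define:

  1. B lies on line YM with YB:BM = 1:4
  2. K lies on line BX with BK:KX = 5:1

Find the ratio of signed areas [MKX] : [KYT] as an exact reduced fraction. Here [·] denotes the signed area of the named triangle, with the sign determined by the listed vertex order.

[MKX]:[KYT] = -1/7

Assign Y = (0, 0), X = (1, 0), T = (0, 1), M = (3, 1) — the answer is frame-independent, so this choice is without loss of generality.
1. B lies on line YM with YB:BM = 1:4 ⇒ B = (3/5, 1/5)
2. K lies on line BX with BK:KX = 5:1 ⇒ K = (14/15, 1/30)
2·[MKX] = 2/15, 2·[KYT] = -14/15
[MKX]:[KYT] = 2/15:-14/15 = -1/7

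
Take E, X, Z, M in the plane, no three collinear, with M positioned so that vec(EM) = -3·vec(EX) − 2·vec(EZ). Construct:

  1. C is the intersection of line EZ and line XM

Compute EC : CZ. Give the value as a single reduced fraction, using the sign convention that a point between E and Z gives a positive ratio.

Choose coordinates E = (0, 0), X = (1, 0), Z = (0, 1), M = (-3, -2).
1. C is the intersection of line EZ and line XM ⇒ C = (0, -1/2)
C = E + t·(Z−E) with t = -1/2, so EC:CZ = t:(1−t) = -1/2:3/2

EC:CZ = -1/3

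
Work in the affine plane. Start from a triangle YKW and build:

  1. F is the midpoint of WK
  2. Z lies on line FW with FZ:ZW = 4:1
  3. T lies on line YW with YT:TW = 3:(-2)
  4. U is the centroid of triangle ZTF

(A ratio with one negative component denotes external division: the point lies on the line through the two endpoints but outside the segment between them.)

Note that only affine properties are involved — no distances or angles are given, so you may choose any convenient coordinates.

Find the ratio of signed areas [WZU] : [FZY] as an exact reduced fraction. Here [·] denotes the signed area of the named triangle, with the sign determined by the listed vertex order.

[WZU]:[FZY] = 1/6

Set Y = (0, 0), K = (1, 0), W = (0, 1); any affine frame gives the same invariant.
1. F is the midpoint of WK ⇒ F = (1/2, 1/2)
2. Z lies on line FW with FZ:ZW = 4:1 ⇒ Z = (1/10, 9/10)
3. T lies on line YW with YT:TW = 3:(-2) ⇒ T = (0, 3)
4. U is the centroid of triangle ZTF ⇒ U = (1/5, 22/15)
2·[WZU] = 1/15, 2·[FZY] = 2/5
[WZU]:[FZY] = 1/15:2/5 = 1/6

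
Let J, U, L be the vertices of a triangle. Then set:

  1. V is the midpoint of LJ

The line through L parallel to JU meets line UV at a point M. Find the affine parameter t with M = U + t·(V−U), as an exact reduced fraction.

t = 2

Choose coordinates J = (0, 0), U = (1, 0), L = (0, 1).
1. V is the midpoint of LJ ⇒ V = (0, 1/2)
through L parallel to JU: direction (1, 0); meets UV at M = (-1, 1)
M = U + t·(V−U) with t = 2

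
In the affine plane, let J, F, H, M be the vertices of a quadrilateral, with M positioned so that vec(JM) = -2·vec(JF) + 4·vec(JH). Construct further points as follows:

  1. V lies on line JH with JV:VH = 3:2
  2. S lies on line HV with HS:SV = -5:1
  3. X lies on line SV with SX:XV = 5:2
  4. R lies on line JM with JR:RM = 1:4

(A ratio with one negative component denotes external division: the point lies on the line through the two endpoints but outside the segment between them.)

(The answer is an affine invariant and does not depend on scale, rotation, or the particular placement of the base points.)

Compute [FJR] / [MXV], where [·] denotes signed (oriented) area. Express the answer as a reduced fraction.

Set J = (0, 0), F = (1, 0), H = (0, 1), M = (-2, 4); any affine frame gives the same invariant.
1. V lies on line JH with JV:VH = 3:2 ⇒ V = (0, 3/5)
2. S lies on line HV with HS:SV = -5:1 ⇒ S = (0, 1/2)
3. X lies on line SV with SX:XV = 5:2 ⇒ X = (0, 4/7)
4. R lies on line JM with JR:RM = 1:4 ⇒ R = (-2/5, 4/5)
2·[FJR] = -4/5, 2·[MXV] = 2/35
[FJR]:[MXV] = -4/5:2/35 = -14

[FJR]:[MXV] = -14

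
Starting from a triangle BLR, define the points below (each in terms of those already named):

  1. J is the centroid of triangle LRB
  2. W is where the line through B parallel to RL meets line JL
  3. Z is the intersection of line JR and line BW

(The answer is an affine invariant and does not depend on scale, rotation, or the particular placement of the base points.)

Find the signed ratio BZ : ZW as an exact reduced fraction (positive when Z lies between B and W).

BZ:ZW = -1/2

Work in coordinates with B = (0, 0), L = (1, 0), R = (0, 1).
1. J is the centroid of triangle LRB ⇒ J = (1/3, 1/3)
2. W is where the line through B parallel to RL meets line JL ⇒ W = (-1, 1)
3. Z is the intersection of line JR and line BW ⇒ Z = (1, -1)
Z = B + t·(W−B) with t = -1, so BZ:ZW = t:(1−t) = -1:2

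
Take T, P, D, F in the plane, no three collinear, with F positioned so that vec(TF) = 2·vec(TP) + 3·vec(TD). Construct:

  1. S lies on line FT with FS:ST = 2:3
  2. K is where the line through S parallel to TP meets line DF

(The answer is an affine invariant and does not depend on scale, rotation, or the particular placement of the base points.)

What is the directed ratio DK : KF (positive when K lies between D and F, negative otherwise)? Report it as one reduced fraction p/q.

Work in coordinates with T = (0, 0), P = (1, 0), D = (0, 1), F = (2, 3).
1. S lies on line FT with FS:ST = 2:3 ⇒ S = (6/5, 9/5)
2. K is where the line through S parallel to TP meets line DF ⇒ K = (4/5, 9/5)
K = D + t·(F−D) with t = 2/5, so DK:KF = t:(1−t) = 2/5:3/5

DK:KF = 2/3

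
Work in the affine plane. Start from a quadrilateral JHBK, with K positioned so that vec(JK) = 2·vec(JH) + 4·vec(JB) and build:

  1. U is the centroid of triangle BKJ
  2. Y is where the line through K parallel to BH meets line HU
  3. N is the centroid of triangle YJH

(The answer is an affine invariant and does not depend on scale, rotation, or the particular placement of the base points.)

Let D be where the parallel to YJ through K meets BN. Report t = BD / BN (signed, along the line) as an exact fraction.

Set J = (0, 0), H = (1, 0), B = (0, 1), K = (2, 4); any affine frame gives the same invariant.
1. U is the centroid of triangle BKJ ⇒ U = (2/3, 5/3)
2. Y is where the line through K parallel to BH meets line HU ⇒ Y = (-1/4, 25/4)
3. N is the centroid of triangle YJH ⇒ N = (1/4, 25/12)
through K parallel to YJ: direction (1/4, -25/4); meets BN at D = (159/88, 777/88)
D = B + t·(N−B) with t = 159/22

t = 159/22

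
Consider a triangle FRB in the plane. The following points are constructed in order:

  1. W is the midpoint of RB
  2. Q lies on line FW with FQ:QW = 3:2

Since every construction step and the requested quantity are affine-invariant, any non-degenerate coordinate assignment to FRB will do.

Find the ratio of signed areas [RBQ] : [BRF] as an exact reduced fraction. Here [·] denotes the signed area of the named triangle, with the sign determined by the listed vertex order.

Choose coordinates F = (0, 0), R = (1, 0), B = (0, 1).
1. W is the midpoint of RB ⇒ W = (1/2, 1/2)
2. Q lies on line FW with FQ:QW = 3:2 ⇒ Q = (3/10, 3/10)
2·[RBQ] = 2/5, 2·[BRF] = -1
[RBQ]:[BRF] = 2/5:-1 = -2/5

[RBQ]:[BRF] = -2/5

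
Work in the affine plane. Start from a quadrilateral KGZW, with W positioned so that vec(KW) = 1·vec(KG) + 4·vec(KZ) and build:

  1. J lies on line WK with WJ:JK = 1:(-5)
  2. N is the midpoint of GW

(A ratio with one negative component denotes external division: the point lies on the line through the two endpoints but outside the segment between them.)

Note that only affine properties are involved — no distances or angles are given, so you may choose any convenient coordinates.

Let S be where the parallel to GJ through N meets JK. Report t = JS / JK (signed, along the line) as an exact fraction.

Assign K = (0, 0), G = (1, 0), Z = (0, 1), W = (1, 4) — the answer is frame-independent, so this choice is without loss of generality.
1. J lies on line WK with WJ:JK = 1:(-5) ⇒ J = (5/4, 5)
2. N is the midpoint of GW ⇒ N = (1, 2)
through N parallel to GJ: direction (1/4, 5); meets JK at S = (9/8, 9/2)
S = J + t·(K−J) with t = 1/10

t = 1/10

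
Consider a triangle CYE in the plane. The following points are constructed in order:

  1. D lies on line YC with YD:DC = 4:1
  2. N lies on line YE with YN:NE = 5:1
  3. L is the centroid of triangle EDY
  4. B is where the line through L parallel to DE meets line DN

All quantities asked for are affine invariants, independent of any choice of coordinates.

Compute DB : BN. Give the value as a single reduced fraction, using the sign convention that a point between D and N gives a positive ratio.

DB:BN = -2

Choose coordinates C = (0, 0), Y = (1, 0), E = (0, 1).
1. D lies on line YC with YD:DC = 4:1 ⇒ D = (1/5, 0)
2. N lies on line YE with YN:NE = 5:1 ⇒ N = (1/6, 5/6)
3. L is the centroid of triangle EDY ⇒ L = (2/5, 1/3)
4. B is where the line through L parallel to DE meets line DN ⇒ B = (2/15, 5/3)
B = D + t·(N−D) with t = 2, so DB:BN = t:(1−t) = 2:-1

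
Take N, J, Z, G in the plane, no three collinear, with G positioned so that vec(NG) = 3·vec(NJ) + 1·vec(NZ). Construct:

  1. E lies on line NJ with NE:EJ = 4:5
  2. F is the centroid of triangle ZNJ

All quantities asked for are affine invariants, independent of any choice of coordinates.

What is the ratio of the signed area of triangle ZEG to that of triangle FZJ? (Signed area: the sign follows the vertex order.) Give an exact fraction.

Work in coordinates with N = (0, 0), J = (1, 0), Z = (0, 1), G = (3, 1).
1. E lies on line NJ with NE:EJ = 4:5 ⇒ E = (4/9, 0)
2. F is the centroid of triangle ZNJ ⇒ F = (1/3, 1/3)
2·[ZEG] = 3, 2·[FZJ] = -1/3
[ZEG]:[FZJ] = 3:-1/3 = -9

[ZEG]:[FZJ] = -9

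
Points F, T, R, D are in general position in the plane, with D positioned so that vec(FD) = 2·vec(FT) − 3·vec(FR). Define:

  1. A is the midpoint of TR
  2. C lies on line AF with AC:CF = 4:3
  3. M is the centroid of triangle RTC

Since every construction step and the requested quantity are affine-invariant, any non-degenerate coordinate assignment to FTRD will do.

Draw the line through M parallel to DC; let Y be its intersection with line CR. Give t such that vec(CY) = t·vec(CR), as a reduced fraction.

t = 4/3

Work in coordinates with F = (0, 0), T = (1, 0), R = (0, 1), D = (2, -3).
1. A is the midpoint of TR ⇒ A = (1/2, 1/2)
2. C lies on line AF with AC:CF = 4:3 ⇒ C = (3/14, 3/14)
3. M is the centroid of triangle RTC ⇒ M = (17/42, 17/42)
through M parallel to DC: direction (-25/14, 45/14); meets CR at Y = (-1/14, 53/42)
Y = C + t·(R−C) with t = 4/3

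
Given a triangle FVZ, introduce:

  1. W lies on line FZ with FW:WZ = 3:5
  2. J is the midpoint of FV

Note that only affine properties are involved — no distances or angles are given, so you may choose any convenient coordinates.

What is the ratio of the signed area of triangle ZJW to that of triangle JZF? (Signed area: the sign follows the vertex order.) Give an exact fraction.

[ZJW]:[JZF] = -5/8

Set F = (0, 0), V = (1, 0), Z = (0, 1); any affine frame gives the same invariant.
1. W lies on line FZ with FW:WZ = 3:5 ⇒ W = (0, 3/8)
2. J is the midpoint of FV ⇒ J = (1/2, 0)
2·[ZJW] = -5/16, 2·[JZF] = 1/2
[ZJW]:[JZF] = -5/16:1/2 = -5/8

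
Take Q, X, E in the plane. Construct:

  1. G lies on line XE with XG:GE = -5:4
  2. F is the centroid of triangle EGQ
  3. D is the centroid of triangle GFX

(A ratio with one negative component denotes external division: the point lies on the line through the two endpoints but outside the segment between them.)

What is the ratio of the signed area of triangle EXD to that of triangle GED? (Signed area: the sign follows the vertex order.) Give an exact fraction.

[EXD]:[GED] = 1/4

Set Q = (0, 0), X = (1, 0), E = (0, 1); any affine frame gives the same invariant.
1. G lies on line XE with XG:GE = -5:4 ⇒ G = (-4, 5)
2. F is the centroid of triangle EGQ ⇒ F = (-4/3, 2)
3. D is the centroid of triangle GFX ⇒ D = (-13/9, 7/3)
2·[EXD] = -1/9, 2·[GED] = -4/9
[EXD]:[GED] = -1/9:-4/9 = 1/4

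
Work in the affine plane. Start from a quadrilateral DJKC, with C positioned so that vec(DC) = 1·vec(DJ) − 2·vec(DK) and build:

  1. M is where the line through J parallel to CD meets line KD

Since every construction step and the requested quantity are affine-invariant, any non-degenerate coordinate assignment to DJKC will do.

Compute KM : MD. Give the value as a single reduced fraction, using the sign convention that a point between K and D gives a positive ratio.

KM:MD = -1/2

Work in coordinates with D = (0, 0), J = (1, 0), K = (0, 1), C = (1, -2).
1. M is where the line through J parallel to CD meets line KD ⇒ M = (0, 2)
M = K + t·(D−K) with t = -1, so KM:MD = t:(1−t) = -1:2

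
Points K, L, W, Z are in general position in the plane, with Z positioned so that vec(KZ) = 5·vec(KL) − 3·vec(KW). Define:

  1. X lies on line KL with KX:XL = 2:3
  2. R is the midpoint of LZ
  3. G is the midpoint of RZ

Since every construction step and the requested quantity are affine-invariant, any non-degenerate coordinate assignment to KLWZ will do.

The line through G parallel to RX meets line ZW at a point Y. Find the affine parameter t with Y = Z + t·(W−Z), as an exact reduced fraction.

Set K = (0, 0), L = (1, 0), W = (0, 1), Z = (5, -3); any affine frame gives the same invariant.
1. X lies on line KL with KX:XL = 2:3 ⇒ X = (2/5, 0)
2. R is the midpoint of LZ ⇒ R = (3, -3/2)
3. G is the midpoint of RZ ⇒ G = (4, -9/4)
through G parallel to RX: direction (-13/5, 3/2); meets ZW at Y = (245/58, -69/29)
Y = Z + t·(W−Z) with t = 9/58

t = 9/58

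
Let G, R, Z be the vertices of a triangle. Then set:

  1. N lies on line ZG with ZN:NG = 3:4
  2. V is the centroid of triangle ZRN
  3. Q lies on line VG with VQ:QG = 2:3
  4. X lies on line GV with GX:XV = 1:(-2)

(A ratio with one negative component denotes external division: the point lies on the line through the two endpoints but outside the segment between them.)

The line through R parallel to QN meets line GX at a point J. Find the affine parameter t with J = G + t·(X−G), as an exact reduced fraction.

Work in coordinates with G = (0, 0), R = (1, 0), Z = (0, 1).
1. N lies on line ZG with ZN:NG = 3:4 ⇒ N = (0, 4/7)
2. V is the centroid of triangle ZRN ⇒ V = (1/3, 11/21)
3. Q lies on line VG with VQ:QG = 2:3 ⇒ Q = (1/5, 11/35)
4. X lies on line GV with GX:XV = 1:(-2) ⇒ X = (-1/3, -11/21)
through R parallel to QN: direction (-1/5, 9/35); meets GX at J = (9/20, 99/140)
J = G + t·(X−G) with t = -27/20

t = -27/20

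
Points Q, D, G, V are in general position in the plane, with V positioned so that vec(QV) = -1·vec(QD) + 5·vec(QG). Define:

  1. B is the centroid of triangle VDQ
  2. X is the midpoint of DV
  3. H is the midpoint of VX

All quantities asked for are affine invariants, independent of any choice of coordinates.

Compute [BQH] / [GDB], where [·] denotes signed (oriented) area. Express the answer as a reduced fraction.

Choose coordinates Q = (0, 0), D = (1, 0), G = (0, 1), V = (-1, 5).
1. B is the centroid of triangle VDQ ⇒ B = (0, 5/3)
2. X is the midpoint of DV ⇒ X = (0, 5/2)
3. H is the midpoint of VX ⇒ H = (-1/2, 15/4)
2·[BQH] = -5/6, 2·[GDB] = 2/3
[BQH]:[GDB] = -5/6:2/3 = -5/4

[BQH]:[GDB] = -5/4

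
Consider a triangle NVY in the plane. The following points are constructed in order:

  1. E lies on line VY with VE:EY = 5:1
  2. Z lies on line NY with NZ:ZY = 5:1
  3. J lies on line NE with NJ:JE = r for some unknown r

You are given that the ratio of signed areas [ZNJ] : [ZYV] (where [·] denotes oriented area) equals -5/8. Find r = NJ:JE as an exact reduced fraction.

r = 3

Set N = (0, 0), V = (1, 0), Y = (0, 1); any affine frame gives the same invariant.
1. E lies on line VY with VE:EY = 5:1 ⇒ E = (1/6, 5/6)
2. Z lies on line NY with NZ:ZY = 5:1 ⇒ Z = (0, 5/6)
3. With NJ:JE = r, write λ = r/(r+1) so J = N + λ·(E−N); J is affine-linear in λ
Every point depending on J is an affine combination of J and λ-independent points, so each such coordinate is linear in λ; the λ² term in each signed area is a multiple of (E−N)×(E−N) = 0, so 2·[ZNJ] and 2·[ZYV] are each linear in λ. Evaluating at λ=0 and λ=1:
  2·[ZNJ] = 5/36·λ,   2·[ZYV] = -1/6
So [ZNJ]:[ZYV] = (5/36·λ) / (-1/6). Setting this equal to -5/8:
  5/36·λ = -5/8·(-1/6)  ⇒  λ = 3/4
Then r = λ/(1−λ) = (3/4)/(1/4) = 3. Check: with r = 3, J = (1/8, 5/8) and [ZNJ]:[ZYV] = -5/8 as required.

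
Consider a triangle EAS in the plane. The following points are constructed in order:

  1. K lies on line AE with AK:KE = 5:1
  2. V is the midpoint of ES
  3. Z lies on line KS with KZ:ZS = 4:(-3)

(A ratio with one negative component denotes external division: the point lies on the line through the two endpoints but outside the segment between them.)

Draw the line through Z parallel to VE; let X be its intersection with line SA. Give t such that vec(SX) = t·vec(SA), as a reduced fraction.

Work in coordinates with E = (0, 0), A = (1, 0), S = (0, 1).
1. K lies on line AE with AK:KE = 5:1 ⇒ K = (1/6, 0)
2. V is the midpoint of ES ⇒ V = (0, 1/2)
3. Z lies on line KS with KZ:ZS = 4:(-3) ⇒ Z = (-1/2, 4)
through Z parallel to VE: direction (0, -1/2); meets SA at X = (-1/2, 3/2)
X = S + t·(A−S) with t = -1/2

t = -1/2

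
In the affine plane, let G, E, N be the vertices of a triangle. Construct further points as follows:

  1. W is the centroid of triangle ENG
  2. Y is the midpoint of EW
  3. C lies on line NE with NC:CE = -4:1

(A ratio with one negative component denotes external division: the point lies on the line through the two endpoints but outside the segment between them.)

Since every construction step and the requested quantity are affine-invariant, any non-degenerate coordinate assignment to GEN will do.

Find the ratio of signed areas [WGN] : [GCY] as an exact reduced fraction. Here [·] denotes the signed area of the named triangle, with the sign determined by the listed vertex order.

Assign G = (0, 0), E = (1, 0), N = (0, 1) — the answer is frame-independent, so this choice is without loss of generality.
1. W is the centroid of triangle ENG ⇒ W = (1/3, 1/3)
2. Y is the midpoint of EW ⇒ Y = (2/3, 1/6)
3. C lies on line NE with NC:CE = -4:1 ⇒ C = (4/3, -1/3)
2·[WGN] = -1/3, 2·[GCY] = 4/9
[WGN]:[GCY] = -1/3:4/9 = -3/4

[WGN]:[GCY] = -3/4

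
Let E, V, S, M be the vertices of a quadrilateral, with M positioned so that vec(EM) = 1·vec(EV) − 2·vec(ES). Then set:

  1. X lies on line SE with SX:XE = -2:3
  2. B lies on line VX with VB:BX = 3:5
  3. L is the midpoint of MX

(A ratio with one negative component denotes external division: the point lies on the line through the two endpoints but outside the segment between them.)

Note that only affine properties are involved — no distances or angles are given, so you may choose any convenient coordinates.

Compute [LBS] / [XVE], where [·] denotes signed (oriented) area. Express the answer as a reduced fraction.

[LBS]:[XVE] = -1/8

Set E = (0, 0), V = (1, 0), S = (0, 1), M = (1, -2); any affine frame gives the same invariant.
1. X lies on line SE with SX:XE = -2:3 ⇒ X = (0, 3)
2. B lies on line VX with VB:BX = 3:5 ⇒ B = (5/8, 9/8)
3. L is the midpoint of MX ⇒ L = (1/2, 1/2)
2·[LBS] = 3/8, 2·[XVE] = -3
[LBS]:[XVE] = 3/8:-3 = -1/8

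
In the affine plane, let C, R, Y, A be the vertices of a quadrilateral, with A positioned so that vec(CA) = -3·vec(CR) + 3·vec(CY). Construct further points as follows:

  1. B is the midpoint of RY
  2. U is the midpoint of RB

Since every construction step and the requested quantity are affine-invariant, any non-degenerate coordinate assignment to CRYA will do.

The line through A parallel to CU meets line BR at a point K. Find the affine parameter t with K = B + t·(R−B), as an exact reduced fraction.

t = -11/2

Choose coordinates C = (0, 0), R = (1, 0), Y = (0, 1), A = (-3, 3).
1. B is the midpoint of RY ⇒ B = (1/2, 1/2)
2. U is the midpoint of RB ⇒ U = (3/4, 1/4)
through A parallel to CU: direction (3/4, 1/4); meets BR at K = (-9/4, 13/4)
K = B + t·(R−B) with t = -11/2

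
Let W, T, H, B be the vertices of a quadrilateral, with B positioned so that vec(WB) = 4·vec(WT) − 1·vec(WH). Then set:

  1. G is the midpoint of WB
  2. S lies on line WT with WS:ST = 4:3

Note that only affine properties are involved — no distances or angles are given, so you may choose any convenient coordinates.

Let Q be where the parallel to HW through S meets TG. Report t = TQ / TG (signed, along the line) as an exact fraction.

t = -3/7

Set W = (0, 0), T = (1, 0), H = (0, 1), B = (4, -1); any affine frame gives the same invariant.
1. G is the midpoint of WB ⇒ G = (2, -1/2)
2. S lies on line WT with WS:ST = 4:3 ⇒ S = (4/7, 0)
through S parallel to HW: direction (0, -1); meets TG at Q = (4/7, 3/14)
Q = T + t·(G−T) with t = -3/7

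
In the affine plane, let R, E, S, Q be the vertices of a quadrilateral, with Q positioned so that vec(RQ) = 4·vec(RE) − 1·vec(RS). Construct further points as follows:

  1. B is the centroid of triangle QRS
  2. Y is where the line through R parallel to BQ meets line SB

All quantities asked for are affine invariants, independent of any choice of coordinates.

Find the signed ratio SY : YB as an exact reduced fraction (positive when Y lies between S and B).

Work in coordinates with R = (0, 0), E = (1, 0), S = (0, 1), Q = (4, -1).
1. B is the centroid of triangle QRS ⇒ B = (4/3, 0)
2. Y is where the line through R parallel to BQ meets line SB ⇒ Y = (8/3, -1)
Y = S + t·(B−S) with t = 2, so SY:YB = t:(1−t) = 2:-1

SY:YB = -2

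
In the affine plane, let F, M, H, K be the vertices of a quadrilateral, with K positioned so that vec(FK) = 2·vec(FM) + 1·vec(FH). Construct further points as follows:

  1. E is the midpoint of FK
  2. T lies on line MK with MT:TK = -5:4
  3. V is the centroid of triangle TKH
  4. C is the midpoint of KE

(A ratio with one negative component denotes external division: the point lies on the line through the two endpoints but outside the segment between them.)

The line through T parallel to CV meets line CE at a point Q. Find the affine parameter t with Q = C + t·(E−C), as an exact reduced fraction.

t = -13/3

Assign F = (0, 0), M = (1, 0), H = (0, 1), K = (2, 1) — the answer is frame-independent, so this choice is without loss of generality.
1. E is the midpoint of FK ⇒ E = (1, 1/2)
2. T lies on line MK with MT:TK = -5:4 ⇒ T = (6, 5)
3. V is the centroid of triangle TKH ⇒ V = (8/3, 7/3)
4. C is the midpoint of KE ⇒ C = (3/2, 3/4)
through T parallel to CV: direction (7/6, 19/12); meets CE at Q = (11/3, 11/6)
Q = C + t·(E−C) with t = -13/3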